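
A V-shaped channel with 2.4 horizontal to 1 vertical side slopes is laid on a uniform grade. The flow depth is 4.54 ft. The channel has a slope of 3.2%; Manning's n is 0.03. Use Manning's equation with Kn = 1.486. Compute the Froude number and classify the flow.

supercritical

For a triangular section with side slope z = 2.4: A = zy² = 2.4×4.54² = 49.47 ft²; P = 2y√(1+z²) = 2×4.54×2.6 = 23.61 ft.
Hydraulic radius R = A/P = 49.47/23.61 = 2.095 ft.
V = (1.486/n) R^(2/3) √S = (1.486/0.03) × 2.095^(2/3) × √0.032 = 14.51 ft/s. Hydraulic depth D_h = A/T = 49.47/21.79 = 2.27 ft.
Froude number Fr = V/√(g·D_h) = 14.51/√(32.2×2.27) = 1.7, which is greater than 1, so the flow is supercritical.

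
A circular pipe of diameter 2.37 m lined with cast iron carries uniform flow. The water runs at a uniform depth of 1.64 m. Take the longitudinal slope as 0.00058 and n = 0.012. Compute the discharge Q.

Q = 5.15 m³/s

For a circular section of diameter D = 2.37 m at depth y = 1.64 m, the central angle is θ = 2 arccos(1 − 2y/D) = 3.93 rad. Then A = (D²/8)(θ − sin θ) = 3.257 m² and P = Dθ/2 = 4.657 m.
Hydraulic radius R = A/P = 3.257/4.657 = 0.6994 m.
Manning's equation: Q = (1/n) A R^(2/3) S^(1/2) = (1/0.012) × 3.257 × 0.6994^(2/3) × 0.00058^(1/2) = 5.15 m³/s.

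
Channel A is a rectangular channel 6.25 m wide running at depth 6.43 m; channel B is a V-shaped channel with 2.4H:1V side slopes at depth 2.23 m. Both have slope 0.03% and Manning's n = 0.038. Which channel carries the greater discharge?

channel A

Channel A: Flow area A = b·y = 6.25 × 6.43 = 40.19 m². Wetted perimeter P = b + 2y = 6.25 + 2×6.43 = 19.11 m. Hydraulic radius R = A/P = 40.19/19.11 = 2.103 m. Q_A = (1/0.038)·40.19·2.103^(2/3)·√0.0003 = 30.07 m³/s.
Channel B: For a triangular section with side slope z = 2.4: A = zy² = 2.4×2.23² = 11.93 m²; P = 2y√(1+z²) = 2×2.23×2.6 = 11.6 m. Hydraulic radius R = A/P = 11.93/11.6 = 1.029 m. Q_B = (1/0.038)·11.93·1.029^(2/3)·√0.0003 = 5.545 m³/s.
Q_A = 30.07 m³/s vs Q_B = 5.545 m³/s, so channel A carries more.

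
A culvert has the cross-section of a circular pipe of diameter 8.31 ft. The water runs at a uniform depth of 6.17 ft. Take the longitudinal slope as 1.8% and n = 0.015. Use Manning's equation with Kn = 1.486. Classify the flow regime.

For a circular section of diameter D = 8.31 ft at depth y = 6.17 ft, the central angle is θ = 2 arccos(1 − 2y/D) = 4.154 rad. Then A = (D²/8)(θ − sin θ) = 43.18 ft² and P = Dθ/2 = 17.26 ft.
Hydraulic radius R = A/P = 43.18/17.26 = 2.502 ft.
V = (1.486/n) R^(2/3) √S = (1.486/0.015) × 2.502^(2/3) × √0.018 = 24.49 ft/s. Hydraulic depth D_h = A/T = 43.18/7.267 = 5.942 ft.
Froude number Fr = V/√(g·D_h) = 24.49/√(32.2×5.942) = 1.77, which is greater than 1, so the flow is supercritical.

supercritical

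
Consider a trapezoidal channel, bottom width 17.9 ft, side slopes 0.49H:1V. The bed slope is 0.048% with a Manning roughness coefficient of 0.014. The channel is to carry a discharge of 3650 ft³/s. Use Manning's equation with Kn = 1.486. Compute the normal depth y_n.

Manning's equation rearranged: A R^(2/3) = nQ / (1.486·√S) = 0.014 × 3650 / (1.486 × √0.00048) = 1570.
At y = 19.3 ft: A R^(2/3) = 2229 — over.
At y = 12.3 ft: A R^(2/3) = 1025 — short.
At y = 15.8 ft: A R^(2/3) = 1570 — close enough.

y_n = 15.8 ft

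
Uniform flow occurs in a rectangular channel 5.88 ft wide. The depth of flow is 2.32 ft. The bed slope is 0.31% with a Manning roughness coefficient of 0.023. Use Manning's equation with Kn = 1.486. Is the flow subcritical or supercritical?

Flow area A = b·y = 5.88 × 2.32 = 13.64 ft². Wetted perimeter P = b + 2y = 5.88 + 2×2.32 = 10.52 ft.
Hydraulic radius R = A/P = 13.64/10.52 = 1.297 ft.
V = (1.486/n) R^(2/3) √S = (1.486/0.023) × 1.297^(2/3) × √0.0031 = 4.278 ft/s. Hydraulic depth D_h = A/T = 13.64/5.88 = 2.32 ft.
Froude number Fr = V/√(g·D_h) = 4.278/√(32.2×2.32) = 0.495, which is less than 1, so the flow is subcritical.

subcritical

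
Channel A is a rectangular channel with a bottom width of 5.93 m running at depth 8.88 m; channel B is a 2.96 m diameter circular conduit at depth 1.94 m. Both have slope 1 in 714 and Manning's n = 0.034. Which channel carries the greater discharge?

channel A

Channel A: Flow area A = b·y = 5.93 × 8.88 = 52.66 m². Wetted perimeter P = b + 2y = 5.93 + 2×8.88 = 23.69 m. Hydraulic radius R = A/P = 52.66/23.69 = 2.223 m. Q_A = (1/0.034)·52.66·2.223^(2/3)·√0.001401 = 98.72 m³/s.
Channel B: For a circular section of diameter D = 2.96 m at depth y = 1.94 m, the central angle is θ = 2 arccos(1 − 2y/D) = 3.774 rad. Then A = (D²/8)(θ − sin θ) = 4.78 m² and P = Dθ/2 = 5.585 m. Hydraulic radius R = A/P = 4.78/5.585 = 0.8559 m. Q_B = (1/0.034)·4.78·0.8559^(2/3)·√0.001401 = 4.743 m³/s.
Q_A = 98.72 m³/s vs Q_B = 4.743 m³/s, so channel A carries more.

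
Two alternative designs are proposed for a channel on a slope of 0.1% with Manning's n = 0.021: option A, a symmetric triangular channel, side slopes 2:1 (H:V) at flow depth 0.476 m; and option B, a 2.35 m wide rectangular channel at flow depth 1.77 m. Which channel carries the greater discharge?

channel B

Channel A: For a triangular section with side slope z = 2: A = zy² = 2×0.476² = 0.4532 m²; P = 2y√(1+z²) = 2×0.476×2.236 = 2.129 m. Hydraulic radius R = A/P = 0.4532/2.129 = 0.2129 m. Q_A = (1/0.021)·0.4532·0.2129^(2/3)·√0.001 = 0.2433 m³/s.
Channel B: Flow area A = b·y = 2.35 × 1.77 = 4.16 m². Wetted perimeter P = b + 2y = 2.35 + 2×1.77 = 5.89 m. Hydraulic radius R = A/P = 4.16/5.89 = 0.7062 m. Q_B = (1/0.021)·4.16·0.7062^(2/3)·√0.001 = 4.967 m³/s.
Q_A = 0.2433 m³/s vs Q_B = 4.967 m³/s, so channel B carries more.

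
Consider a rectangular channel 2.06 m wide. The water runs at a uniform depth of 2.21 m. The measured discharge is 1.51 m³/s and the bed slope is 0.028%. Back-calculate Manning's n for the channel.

n = 0.0399

Flow area A = b·y = 2.06 × 2.21 = 4.553 m². Wetted perimeter P = b + 2y = 2.06 + 2×2.21 = 6.48 m.
Hydraulic radius R = A/P = 4.553/6.48 = 0.7026 m.
Rearranging Manning's equation: n = (1/Q) A R^(2/3) S^(1/2) = (1/1.51) × 4.553 × 0.7026^(2/3) × √0.00028 = 0.0399.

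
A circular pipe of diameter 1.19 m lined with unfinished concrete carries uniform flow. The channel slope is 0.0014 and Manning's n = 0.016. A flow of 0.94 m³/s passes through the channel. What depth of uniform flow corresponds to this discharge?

y_n = 0.813 m

Manning's equation rearranged: A R^(2/3) = nQ / (1·√S) = 0.016 × 0.94 / (√0.0014) = 0.402.
Try y = 0.88 m: A R^(2/3) = 0.4445 — too large.
Try y = 0.613 m: A R^(2/3) = 0.2606 — too small.
Try y = 0.813 m: A R^(2/3) = 0.4018 — matches.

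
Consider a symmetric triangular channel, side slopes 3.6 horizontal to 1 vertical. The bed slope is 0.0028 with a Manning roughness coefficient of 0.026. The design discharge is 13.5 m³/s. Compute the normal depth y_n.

Manning's equation rearranged: A R^(2/3) = nQ / (1·√S) = 0.026 × 13.5 / (√0.0028) = 6.633.
Trying y = 1.85 m: A R^(2/3) = 11.41 — too large.
Trying y = 1.51 m: A R^(2/3) = 6.639 — ≈ 6.633.

y_n = 1.51 m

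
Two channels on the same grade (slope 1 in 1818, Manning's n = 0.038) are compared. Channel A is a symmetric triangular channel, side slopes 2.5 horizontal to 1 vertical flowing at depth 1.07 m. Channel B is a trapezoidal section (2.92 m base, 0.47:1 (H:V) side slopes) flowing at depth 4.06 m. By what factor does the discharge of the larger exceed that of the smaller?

Channel A: For a triangular section with side slope z = 2.5: A = zy² = 2.5×1.07² = 2.862 m²; P = 2y√(1+z²) = 2×1.07×2.693 = 5.762 m. Hydraulic radius R = A/P = 2.862/5.762 = 0.4967 m. Q_A = (1/0.038)·2.862·0.4967^(2/3)·√0.0005501 = 1.108 m³/s.
Channel B: With bottom width b = 2.92 m and side slope z = 0.47: A = (b + zy)y = (2.92 + 0.47×4.06)×4.06 = 19.6 m²; P = b + 2y√(1+z²) = 2.92 + 2×4.06×1.105 = 11.89 m. Hydraulic radius R = A/P = 19.6/11.89 = 1.648 m. Q_B = (1/0.038)·19.6·1.648^(2/3)·√0.0005501 = 16.88 m³/s.
The larger discharge is 16.88 m³/s and the smaller is 1.108 m³/s; the ratio is 15.2.

15.2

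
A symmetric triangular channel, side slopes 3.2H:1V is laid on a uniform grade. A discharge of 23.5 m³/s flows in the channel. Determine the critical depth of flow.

y_c = 1.62 m

At critical depth, Q² T / (g A³) = 1, i.e. A³/T = Q²/g = 23.5²/9.81 = 56.29.
Try y = 1.94 m: A³/T = 140.7 — high.
Try y = 1.62 m: A³/T = 57.13 — ≈ 56.29.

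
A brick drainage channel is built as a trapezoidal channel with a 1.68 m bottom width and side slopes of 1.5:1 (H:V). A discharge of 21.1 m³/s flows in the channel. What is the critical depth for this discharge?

At critical depth, Q² T / (g A³) = 1, i.e. A³/T = Q²/g = 21.1²/9.81 = 45.38.
Try y = 1.83 m: A³/T = 74.06 — too large.
Try y = 1.12 m: A³/T = 10.57 — too small.
Try y = 1.62 m: A³/T = 45.13 — close enough.

y_c = 1.62 m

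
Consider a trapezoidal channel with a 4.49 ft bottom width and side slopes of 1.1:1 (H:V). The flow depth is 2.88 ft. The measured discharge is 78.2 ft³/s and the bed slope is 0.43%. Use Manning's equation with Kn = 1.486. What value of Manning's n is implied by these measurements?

With bottom width b = 4.49 ft and side slope z = 1.1: A = (b + zy)y = (4.49 + 1.1×2.88)×2.88 = 22.06 ft²; P = b + 2y√(1+z²) = 4.49 + 2×2.88×1.487 = 13.05 ft.
Hydraulic radius R = A/P = 22.06/13.05 = 1.69 ft.
Rearranging Manning's equation: n = (1.486/Q) A R^(2/3) S^(1/2) = (1.486/78.2) × 22.06 × 1.69^(2/3) × √0.0043 = 0.039.

n = 0.039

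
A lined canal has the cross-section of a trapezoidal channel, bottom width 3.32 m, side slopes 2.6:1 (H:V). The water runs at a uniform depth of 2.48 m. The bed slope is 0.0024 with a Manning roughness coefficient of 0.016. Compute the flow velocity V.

With bottom width b = 3.32 m and side slope z = 2.6: A = (b + zy)y = (3.32 + 2.6×2.48)×2.48 = 24.22 m²; P = b + 2y√(1+z²) = 3.32 + 2×2.48×2.786 = 17.14 m.
Hydraulic radius R = A/P = 24.22/17.14 = 1.414 m.
From Manning's equation, V = (1/n) R^(2/3) S^(1/2) = (1/0.016) × 1.414^(2/3) × 0.0024^(1/2) = 3.86 m/s.

V = 3.86 m/s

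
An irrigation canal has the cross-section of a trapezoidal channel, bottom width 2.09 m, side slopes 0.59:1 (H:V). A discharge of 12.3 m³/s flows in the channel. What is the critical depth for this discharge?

At critical depth, Q² T / (g A³) = 1, i.e. A³/T = Q²/g = 12.3²/9.81 = 15.42.
Trying y = 1.17 m: A³/T = 9.918 — short.
Trying y = 1.33 m: A³/T = 15.27 — close enough.

y_c = 1.33 m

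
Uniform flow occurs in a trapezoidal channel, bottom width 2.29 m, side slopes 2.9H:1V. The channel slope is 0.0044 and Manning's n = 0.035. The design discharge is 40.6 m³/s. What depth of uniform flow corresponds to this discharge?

y_n = 2.19 m

Manning's equation rearranged: A R^(2/3) = nQ / (1·√S) = 0.035 × 40.6 / (√0.0044) = 21.42.
Try y = 1.94 m: A R^(2/3) = 16.19 — too small.
Try y = 2.19 m: A R^(2/3) = 21.41 — ≈ 21.42.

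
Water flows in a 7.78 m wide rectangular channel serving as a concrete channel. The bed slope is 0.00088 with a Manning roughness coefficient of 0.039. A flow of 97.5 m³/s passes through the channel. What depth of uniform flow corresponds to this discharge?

Manning's equation rearranged: A R^(2/3) = nQ / (1·√S) = 0.039 × 97.5 / (√0.00088) = 128.2.
Trying y = 5.88 m: A R^(2/3) = 80.66 — too small.
Trying y = 9.34 m: A R^(2/3) = 142.5 — too large.
Trying y = 8.55 m: A R^(2/3) = 128.1 — close enough.

y_n = 8.55 m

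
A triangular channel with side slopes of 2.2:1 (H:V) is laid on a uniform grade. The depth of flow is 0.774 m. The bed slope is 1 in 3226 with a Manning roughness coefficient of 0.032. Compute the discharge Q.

For a triangular section with side slope z = 2.2: A = zy² = 2.2×0.774² = 1.318 m²; P = 2y√(1+z²) = 2×0.774×2.417 = 3.741 m.
Hydraulic radius R = A/P = 1.318/3.741 = 0.3523 m.
Manning's equation: Q = (1/n) A R^(2/3) S^(1/2) = (1/0.032) × 1.318 × 0.3523^(2/3) × 0.00031^(1/2) = 0.362 m³/s.

Q = 0.362 m³/s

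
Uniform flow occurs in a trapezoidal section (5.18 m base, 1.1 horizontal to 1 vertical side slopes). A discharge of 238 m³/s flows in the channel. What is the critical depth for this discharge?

At critical depth, Q² T / (g A³) = 1, i.e. A³/T = Q²/g = 238²/9.81 = 5774.
At y = 3.22 m: A³/T = 1806 — too small.
At y = 4.4 m: A³/T = 5767 — matches.

y_c = 4.4 m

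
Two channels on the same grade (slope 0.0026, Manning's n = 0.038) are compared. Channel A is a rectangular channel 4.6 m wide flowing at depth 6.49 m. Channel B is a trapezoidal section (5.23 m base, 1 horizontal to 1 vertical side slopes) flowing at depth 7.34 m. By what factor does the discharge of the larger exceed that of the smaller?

5.05

Channel A: Flow area A = b·y = 4.6 × 6.49 = 29.85 m². Wetted perimeter P = b + 2y = 4.6 + 2×6.49 = 17.58 m. Hydraulic radius R = A/P = 29.85/17.58 = 1.698 m. Q_A = (1/0.038)·29.85·1.698^(2/3)·√0.0026 = 57.02 m³/s.
Channel B: With bottom width b = 5.23 m and side slope z = 1: A = (b + zy)y = (5.23 + 1×7.34)×7.34 = 92.26 m²; P = b + 2y√(1+z²) = 5.23 + 2×7.34×1.414 = 25.99 m. Hydraulic radius R = A/P = 92.26/25.99 = 3.55 m. Q_B = (1/0.038)·92.26·3.55^(2/3)·√0.0026 = 288.1 m³/s.
The larger discharge is 288.1 m³/s and the smaller is 57.02 m³/s; the ratio is 5.05.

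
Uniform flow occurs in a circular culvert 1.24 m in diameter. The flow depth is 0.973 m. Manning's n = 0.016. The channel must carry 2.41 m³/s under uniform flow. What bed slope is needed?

S = 0.00529

For a circular section of diameter D = 1.24 m at depth y = 0.973 m, the central angle is θ = 2 arccos(1 − 2y/D) = 4.353 rad. Then A = (D²/8)(θ − sin θ) = 1.017 m² and P = Dθ/2 = 2.699 m.
Hydraulic radius R = A/P = 1.017/2.699 = 0.3767 m.
From Manning's equation, S = [nQ / (1 A R^(2/3))]² = [0.016 × 2.41 / (1 × 1.017 × 0.3767^(2/3))]² = 0.00529.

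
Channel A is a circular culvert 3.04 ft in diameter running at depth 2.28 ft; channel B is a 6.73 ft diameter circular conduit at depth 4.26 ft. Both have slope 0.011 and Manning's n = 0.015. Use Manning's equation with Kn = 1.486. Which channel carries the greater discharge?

Channel A: For a circular section of diameter D = 3.04 ft at depth y = 2.28 ft, the central angle is θ = 2 arccos(1 − 2y/D) = 4.189 rad. Then A = (D²/8)(θ − sin θ) = 5.839 ft² and P = Dθ/2 = 6.367 ft. Hydraulic radius R = A/P = 5.839/6.367 = 0.9171 ft. Q_A = (1.486/0.015)·5.839·0.9171^(2/3)·√0.011 = 57.27 ft³/s.
Channel B: For a circular section of diameter D = 6.73 ft at depth y = 4.26 ft, the central angle is θ = 2 arccos(1 − 2y/D) = 3.68 rad. Then A = (D²/8)(θ − sin θ) = 23.74 ft² and P = Dθ/2 = 12.38 ft. Hydraulic radius R = A/P = 23.74/12.38 = 1.917 ft. Q_B = (1.486/0.015)·23.74·1.917^(2/3)·√0.011 = 380.6 ft³/s.
Q_A = 57.27 ft³/s vs Q_B = 380.6 ft³/s, so channel B carries more.

channel B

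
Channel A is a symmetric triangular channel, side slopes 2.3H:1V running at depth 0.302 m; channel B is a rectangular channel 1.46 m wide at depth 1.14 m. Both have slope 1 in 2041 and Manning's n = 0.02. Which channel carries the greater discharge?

Channel A: For a triangular section with side slope z = 2.3: A = zy² = 2.3×0.302² = 0.2098 m²; P = 2y√(1+z²) = 2×0.302×2.508 = 1.515 m. Hydraulic radius R = A/P = 0.2098/1.515 = 0.1385 m. Q_A = (1/0.02)·0.2098·0.1385^(2/3)·√0.00049 = 0.06214 m³/s.
Channel B: Flow area A = b·y = 1.46 × 1.14 = 1.664 m². Wetted perimeter P = b + 2y = 1.46 + 2×1.14 = 3.74 m. Hydraulic radius R = A/P = 1.664/3.74 = 0.445 m. Q_B = (1/0.02)·1.664·0.445^(2/3)·√0.00049 = 1.074 m³/s.
Q_A = 0.06214 m³/s vs Q_B = 1.074 m³/s, so channel B carries more.

channel B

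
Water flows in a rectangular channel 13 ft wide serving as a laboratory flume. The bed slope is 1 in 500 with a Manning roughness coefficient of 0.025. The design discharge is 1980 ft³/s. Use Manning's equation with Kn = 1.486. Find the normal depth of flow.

Manning's equation rearranged: A R^(2/3) = nQ / (1.486·√S) = 0.025 × 1980 / (1.486 × √0.002) = 744.9.
At y = 24.9 ft: A R^(2/3) = 965.9 — over.
At y = 19.9 ft: A R^(2/3) = 746.3 — matches.

y_n = 19.9 ft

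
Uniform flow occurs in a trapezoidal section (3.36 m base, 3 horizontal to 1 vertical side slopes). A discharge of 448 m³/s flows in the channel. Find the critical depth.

At critical depth, Q² T / (g A³) = 1, i.e. A³/T = Q²/g = 448²/9.81 = 20460.
At y = 5.56 m: A³/T = 37670 — too large.
At y = 3.54 m: A³/T = 4927 — too small.
At y = 4.86 m: A³/T = 20380 — ≈ 20460.

y_c = 4.86 m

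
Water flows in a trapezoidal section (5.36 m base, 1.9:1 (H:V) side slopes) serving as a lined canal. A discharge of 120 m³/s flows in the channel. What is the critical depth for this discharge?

At critical depth, Q² T / (g A³) = 1, i.e. A³/T = Q²/g = 120²/9.81 = 1468.
Trying y = 1.84 m: A³/T = 350.3 — too small.
Trying y = 2.71 m: A³/T = 1475 — matches.

y_c = 2.71 m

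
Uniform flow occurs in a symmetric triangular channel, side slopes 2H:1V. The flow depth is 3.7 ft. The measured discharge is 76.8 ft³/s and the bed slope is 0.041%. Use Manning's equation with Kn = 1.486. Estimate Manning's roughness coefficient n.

n = 0.015

For a triangular section with side slope z = 2: A = zy² = 2×3.7² = 27.38 ft²; P = 2y√(1+z²) = 2×3.7×2.236 = 16.55 ft.
Hydraulic radius R = A/P = 27.38/16.55 = 1.655 ft.
Rearranging Manning's equation: n = (1.486/Q) A R^(2/3) S^(1/2) = (1.486/76.8) × 27.38 × 1.655^(2/3) × √0.00041 = 0.015.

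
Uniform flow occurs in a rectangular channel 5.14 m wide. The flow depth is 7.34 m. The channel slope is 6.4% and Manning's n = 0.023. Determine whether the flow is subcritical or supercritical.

supercritical

Flow area A = b·y = 5.14 × 7.34 = 37.73 m². Wetted perimeter P = b + 2y = 5.14 + 2×7.34 = 19.82 m.
Hydraulic radius R = A/P = 37.73/19.82 = 1.904 m.
V = (1/n) R^(2/3) √S = (1/0.023) × 1.904^(2/3) × √0.064 = 16.89 m/s. Hydraulic depth D_h = A/T = 37.73/5.14 = 7.34 m.
Froude number Fr = V/√(g·D_h) = 16.89/√(9.81×7.34) = 1.99, which is greater than 1, so the flow is supercritical.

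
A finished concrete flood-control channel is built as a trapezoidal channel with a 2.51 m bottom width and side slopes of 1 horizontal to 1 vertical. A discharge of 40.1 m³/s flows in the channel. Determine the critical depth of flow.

At critical depth, Q² T / (g A³) = 1, i.e. A³/T = Q²/g = 40.1²/9.81 = 163.9.
At y = 1.64 m: A³/T = 54.45 — short.
At y = 2.21 m: A³/T = 163.8 — ≈ 163.9.

y_c = 2.21 m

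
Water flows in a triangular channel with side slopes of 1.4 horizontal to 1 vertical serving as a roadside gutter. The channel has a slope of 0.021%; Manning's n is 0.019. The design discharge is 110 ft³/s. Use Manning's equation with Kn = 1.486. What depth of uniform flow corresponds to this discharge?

Manning's equation rearranged: A R^(2/3) = nQ / (1.486·√S) = 0.019 × 110 / (1.486 × √0.00021) = 97.05.
Trying y = 4.93 ft: A R^(2/3) = 54.12 — short.
Trying y = 6.69 ft: A R^(2/3) = 122.2 — over.
Trying y = 6.14 ft: A R^(2/3) = 97.17 — matches.

y_n = 6.14 ft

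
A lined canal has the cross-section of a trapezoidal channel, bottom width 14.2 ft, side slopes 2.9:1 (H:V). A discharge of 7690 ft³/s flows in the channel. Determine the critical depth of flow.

At critical depth, Q² T / (g A³) = 1, i.e. A³/T = Q²/g = 7690²/32.2 = 1837000.
At y = 13.8 ft: A³/T = 4445000 — too large.
At y = 8.99 ft: A³/T = 715300 — too small.
At y = 11.2 ft: A³/T = 1805000 — ≈ 1837000.

y_c = 11.2 ft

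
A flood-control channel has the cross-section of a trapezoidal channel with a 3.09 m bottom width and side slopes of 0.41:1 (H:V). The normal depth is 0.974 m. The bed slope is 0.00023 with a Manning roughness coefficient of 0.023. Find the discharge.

Q = 1.69 m³/s

With bottom width b = 3.09 m and side slope z = 0.41: A = (b + zy)y = (3.09 + 0.41×0.974)×0.974 = 3.399 m²; P = b + 2y√(1+z²) = 3.09 + 2×0.974×1.081 = 5.195 m.
Hydraulic radius R = A/P = 3.399/5.195 = 0.6542 m.
Manning's equation: Q = (1/n) A R^(2/3) S^(1/2) = (1/0.023) × 3.399 × 0.6542^(2/3) × 0.00023^(1/2) = 1.69 m³/s.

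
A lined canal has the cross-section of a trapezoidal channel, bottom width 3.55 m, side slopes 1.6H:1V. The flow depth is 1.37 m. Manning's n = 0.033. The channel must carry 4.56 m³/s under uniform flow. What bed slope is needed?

S = 0.00042

With bottom width b = 3.55 m and side slope z = 1.6: A = (b + zy)y = (3.55 + 1.6×1.37)×1.37 = 7.867 m²; P = b + 2y√(1+z²) = 3.55 + 2×1.37×1.887 = 8.72 m.
Hydraulic radius R = A/P = 7.867/8.72 = 0.9021 m.
From Manning's equation, S = [nQ / (1 A R^(2/3))]² = [0.033 × 4.56 / (1 × 7.867 × 0.9021^(2/3))]² = 0.00042.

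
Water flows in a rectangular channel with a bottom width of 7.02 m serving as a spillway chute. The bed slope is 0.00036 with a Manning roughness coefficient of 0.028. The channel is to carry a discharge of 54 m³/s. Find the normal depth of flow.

y_n = 6.54 m

Manning's equation rearranged: A R^(2/3) = nQ / (1·√S) = 0.028 × 54 / (√0.00036) = 79.69.
Trying y = 5.15 m: A R^(2/3) = 59.05 — short.
Trying y = 8.34 m: A R^(2/3) = 107 — over.
Trying y = 6.54 m: A R^(2/3) = 79.63 — close enough.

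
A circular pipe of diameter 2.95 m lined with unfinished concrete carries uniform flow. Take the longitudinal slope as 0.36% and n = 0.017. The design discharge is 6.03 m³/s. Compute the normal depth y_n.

y_n = 1.12 m

Manning's equation rearranged: A R^(2/3) = nQ / (1·√S) = 0.017 × 6.03 / (√0.0036) = 1.709.
Try y = 0.848 m: A R^(2/3) = 1.006 — low.
Try y = 1.12 m: A R^(2/3) = 1.708 — ≈ 1.709.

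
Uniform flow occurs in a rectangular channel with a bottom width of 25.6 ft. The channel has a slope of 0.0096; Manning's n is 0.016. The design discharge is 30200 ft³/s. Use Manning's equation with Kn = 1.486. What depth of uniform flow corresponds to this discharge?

Manning's equation rearranged: A R^(2/3) = nQ / (1.486·√S) = 0.016 × 30200 / (1.486 × √0.0096) = 3319.
Try y = 25.4 ft: A R^(2/3) = 2711 — low.
Try y = 30 ft: A R^(2/3) = 3316 — matches.

y_n = 30 ft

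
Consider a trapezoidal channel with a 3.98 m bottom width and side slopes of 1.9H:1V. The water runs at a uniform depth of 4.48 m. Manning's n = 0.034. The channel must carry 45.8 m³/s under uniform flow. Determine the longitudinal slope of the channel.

S = 0.00024

With bottom width b = 3.98 m and side slope z = 1.9: A = (b + zy)y = (3.98 + 1.9×4.48)×4.48 = 55.96 m²; P = b + 2y√(1+z²) = 3.98 + 2×4.48×2.147 = 23.22 m.
Hydraulic radius R = A/P = 55.96/23.22 = 2.41 m.
From Manning's equation, S = [nQ / (1 A R^(2/3))]² = [0.034 × 45.8 / (1 × 55.96 × 2.41^(2/3))]² = 0.00024.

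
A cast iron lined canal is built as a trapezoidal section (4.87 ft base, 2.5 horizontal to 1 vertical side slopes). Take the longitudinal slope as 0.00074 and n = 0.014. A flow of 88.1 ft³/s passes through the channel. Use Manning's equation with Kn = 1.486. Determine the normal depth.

Manning's equation rearranged: A R^(2/3) = nQ / (1.486·√S) = 0.014 × 88.1 / (1.486 × √0.00074) = 30.51.
Try y = 2.68 ft: A R^(2/3) = 42.53 — too large.
Try y = 2.01 ft: A R^(2/3) = 23.29 — too small.
Try y = 2.29 ft: A R^(2/3) = 30.51 — matches.

y_n = 2.29 ft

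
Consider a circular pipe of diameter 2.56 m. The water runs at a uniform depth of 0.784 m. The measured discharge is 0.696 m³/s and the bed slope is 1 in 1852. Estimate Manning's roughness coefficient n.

n = 0.026

For a circular section of diameter D = 2.56 m at depth y = 0.784 m, the central angle is θ = 2 arccos(1 − 2y/D) = 2.346 rad. Then A = (D²/8)(θ − sin θ) = 1.336 m² and P = Dθ/2 = 3.003 m.
Hydraulic radius R = A/P = 1.336/3.003 = 0.4451 m.
Rearranging Manning's equation: n = (1/Q) A R^(2/3) S^(1/2) = (1/0.696) × 1.336 × 0.4451^(2/3) × √0.00054 = 0.026.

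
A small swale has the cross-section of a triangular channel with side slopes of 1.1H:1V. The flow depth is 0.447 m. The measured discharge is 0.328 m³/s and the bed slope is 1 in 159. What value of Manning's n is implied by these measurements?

For a triangular section with side slope z = 1.1: A = zy² = 1.1×0.447² = 0.2198 m²; P = 2y√(1+z²) = 2×0.447×1.487 = 1.329 m.
Hydraulic radius R = A/P = 0.2198/1.329 = 0.1654 m.
Rearranging Manning's equation: n = (1/Q) A R^(2/3) S^(1/2) = (1/0.328) × 0.2198 × 0.1654^(2/3) × √0.006289 = 0.016.

n = 0.016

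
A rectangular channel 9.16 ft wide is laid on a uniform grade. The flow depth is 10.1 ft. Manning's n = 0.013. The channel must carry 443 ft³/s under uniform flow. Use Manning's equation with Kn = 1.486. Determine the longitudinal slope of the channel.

Flow area A = b·y = 9.16 × 10.1 = 92.52 ft². Wetted perimeter P = b + 2y = 9.16 + 2×10.1 = 29.36 ft.
Hydraulic radius R = A/P = 92.52/29.36 = 3.151 ft.
From Manning's equation, S = [nQ / (1.486 A R^(2/3))]² = [0.013 × 443 / (1.486 × 92.52 × 3.151^(2/3))]² = 0.00038.

S = 0.00038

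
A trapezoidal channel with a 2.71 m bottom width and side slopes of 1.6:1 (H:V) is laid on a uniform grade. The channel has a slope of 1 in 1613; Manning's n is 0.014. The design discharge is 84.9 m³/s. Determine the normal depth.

Manning's equation rearranged: A R^(2/3) = nQ / (1·√S) = 0.014 × 84.9 / (√0.00062) = 47.74.
Try y = 2.89 m: A R^(2/3) = 28.47 — too small.
Try y = 4.08 m: A R^(2/3) = 61.45 — too large.
Try y = 3.65 m: A R^(2/3) = 47.76 — close enough.

y_n = 3.65 m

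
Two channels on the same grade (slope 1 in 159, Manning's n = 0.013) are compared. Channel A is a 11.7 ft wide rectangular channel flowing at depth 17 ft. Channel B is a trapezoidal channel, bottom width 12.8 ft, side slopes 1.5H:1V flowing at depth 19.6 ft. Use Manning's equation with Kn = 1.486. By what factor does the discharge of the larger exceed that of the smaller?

Channel A: Flow area A = b·y = 11.7 × 17 = 198.9 ft². Wetted perimeter P = b + 2y = 11.7 + 2×17 = 45.7 ft. Hydraulic radius R = A/P = 198.9/45.7 = 4.352 ft. Q_A = (1.486/0.013)·198.9·4.352^(2/3)·√0.006289 = 4806 ft³/s.
Channel B: With bottom width b = 12.8 ft and side slope z = 1.5: A = (b + zy)y = (12.8 + 1.5×19.6)×19.6 = 827.1 ft²; P = b + 2y√(1+z²) = 12.8 + 2×19.6×1.803 = 83.47 ft. Hydraulic radius R = A/P = 827.1/83.47 = 9.909 ft. Q_B = (1.486/0.013)·827.1·9.909^(2/3)·√0.006289 = 34590 ft³/s.
The larger discharge is 34590 ft³/s and the smaller is 4806 ft³/s; the ratio is 7.2.

7.2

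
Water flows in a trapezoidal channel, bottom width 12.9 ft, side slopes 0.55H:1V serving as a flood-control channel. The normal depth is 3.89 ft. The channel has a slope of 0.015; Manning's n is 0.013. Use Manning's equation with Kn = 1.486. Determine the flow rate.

Q = 1580 ft³/s

With bottom width b = 12.9 ft and side slope z = 0.55: A = (b + zy)y = (12.9 + 0.55×3.89)×3.89 = 58.5 ft²; P = b + 2y√(1+z²) = 12.9 + 2×3.89×1.141 = 21.78 ft.
Hydraulic radius R = A/P = 58.5/21.78 = 2.686 ft.
Manning's equation: Q = (1.486/n) A R^(2/3) S^(1/2) = (1.486/0.013) × 58.5 × 2.686^(2/3) × 0.015^(1/2) = 1580 ft³/s.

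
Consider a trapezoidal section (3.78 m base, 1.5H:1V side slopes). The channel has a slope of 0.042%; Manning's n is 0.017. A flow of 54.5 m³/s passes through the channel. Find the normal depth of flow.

y_n = 3.37 m

Manning's equation rearranged: A R^(2/3) = nQ / (1·√S) = 0.017 × 54.5 / (√0.00042) = 45.21.
Trying y = 4.2 m: A R^(2/3) = 72.42 — over.
Trying y = 3.37 m: A R^(2/3) = 45.18 — ≈ 45.21.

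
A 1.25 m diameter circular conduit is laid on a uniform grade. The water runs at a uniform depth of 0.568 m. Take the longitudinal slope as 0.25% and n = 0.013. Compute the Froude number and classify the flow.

For a circular section of diameter D = 1.25 m at depth y = 0.568 m, the central angle is θ = 2 arccos(1 − 2y/D) = 2.959 rad. Then A = (D²/8)(θ − sin θ) = 0.5424 m² and P = Dθ/2 = 1.849 m.
Hydraulic radius R = A/P = 0.5424/1.849 = 0.2933 m.
V = (1/n) R^(2/3) √S = (1/0.013) × 0.2933^(2/3) × √0.0025 = 1.698 m/s. Hydraulic depth D_h = A/T = 0.5424/1.245 = 0.4358 m.
Froude number Fr = V/√(g·D_h) = 1.698/√(9.81×0.4358) = 0.821, which is less than 1, so the flow is subcritical.

subcritical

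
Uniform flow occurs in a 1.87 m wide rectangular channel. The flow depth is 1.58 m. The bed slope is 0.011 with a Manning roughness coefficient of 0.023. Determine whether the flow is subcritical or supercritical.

subcritical

Flow area A = b·y = 1.87 × 1.58 = 2.955 m². Wetted perimeter P = b + 2y = 1.87 + 2×1.58 = 5.03 m.
Hydraulic radius R = A/P = 2.955/5.03 = 0.5874 m.
V = (1/n) R^(2/3) √S = (1/0.023) × 0.5874^(2/3) × √0.011 = 3.198 m/s. Hydraulic depth D_h = A/T = 2.955/1.87 = 1.58 m.
Froude number Fr = V/√(g·D_h) = 3.198/√(9.81×1.58) = 0.812, which is less than 1, so the flow is subcritical.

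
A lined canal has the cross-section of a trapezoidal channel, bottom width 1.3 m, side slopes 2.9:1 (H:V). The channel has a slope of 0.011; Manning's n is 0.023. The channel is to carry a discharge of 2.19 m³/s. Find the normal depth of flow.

y_n = 0.436 m

Manning's equation rearranged: A R^(2/3) = nQ / (1·√S) = 0.023 × 2.19 / (√0.011) = 0.4803.
At y = 0.355 m: A R^(2/3) = 0.3174 — short.
At y = 0.48 m: A R^(2/3) = 0.5847 — over.
At y = 0.436 m: A R^(2/3) = 0.48 — close enough.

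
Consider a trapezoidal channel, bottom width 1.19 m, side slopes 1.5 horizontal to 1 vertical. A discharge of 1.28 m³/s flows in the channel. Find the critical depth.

y_c = 0.41 m

At critical depth, Q² T / (g A³) = 1, i.e. A³/T = Q²/g = 1.28²/9.81 = 0.167.
Try y = 0.323 m: A³/T = 0.07328 — too small.
Try y = 0.471 m: A³/T = 0.2738 — too large.
Try y = 0.41 m: A³/T = 0.1675 — close enough.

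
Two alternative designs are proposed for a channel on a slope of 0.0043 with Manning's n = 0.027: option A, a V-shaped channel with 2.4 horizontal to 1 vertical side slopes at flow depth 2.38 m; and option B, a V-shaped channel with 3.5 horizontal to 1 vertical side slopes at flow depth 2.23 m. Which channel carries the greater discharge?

channel B

Channel A: For a triangular section with side slope z = 2.4: A = zy² = 2.4×2.38² = 13.59 m²; P = 2y√(1+z²) = 2×2.38×2.6 = 12.38 m. Hydraulic radius R = A/P = 13.59/12.38 = 1.098 m. Q_A = (1/0.027)·13.59·1.098^(2/3)·√0.0043 = 35.15 m³/s.
Channel B: For a triangular section with side slope z = 3.5: A = zy² = 3.5×2.23² = 17.41 m²; P = 2y√(1+z²) = 2×2.23×3.64 = 16.23 m. Hydraulic radius R = A/P = 17.41/16.23 = 1.072 m. Q_B = (1/0.027)·17.41·1.072^(2/3)·√0.0043 = 44.28 m³/s.
Q_A = 35.15 m³/s vs Q_B = 44.28 m³/s, so channel B carries more.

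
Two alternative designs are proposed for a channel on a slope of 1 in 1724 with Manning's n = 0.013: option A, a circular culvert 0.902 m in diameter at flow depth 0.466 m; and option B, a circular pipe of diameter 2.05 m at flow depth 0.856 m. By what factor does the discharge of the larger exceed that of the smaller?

6.16

Channel A: For a circular section of diameter D = 0.902 m at depth y = 0.466 m, the central angle is θ = 2 arccos(1 − 2y/D) = 3.208 rad. Then A = (D²/8)(θ − sin θ) = 0.333 m² and P = Dθ/2 = 1.447 m. Hydraulic radius R = A/P = 0.333/1.447 = 0.2302 m. Q_A = (1/0.013)·0.333·0.2302^(2/3)·√0.00058 = 0.2317 m³/s.
Channel B: For a circular section of diameter D = 2.05 m at depth y = 0.856 m, the central angle is θ = 2 arccos(1 − 2y/D) = 2.81 rad. Then A = (D²/8)(θ − sin θ) = 1.305 m² and P = Dθ/2 = 2.881 m. Hydraulic radius R = A/P = 1.305/2.881 = 0.4532 m. Q_B = (1/0.013)·1.305·0.4532^(2/3)·√0.00058 = 1.427 m³/s.
The larger discharge is 1.427 m³/s and the smaller is 0.2317 m³/s; the ratio is 6.16.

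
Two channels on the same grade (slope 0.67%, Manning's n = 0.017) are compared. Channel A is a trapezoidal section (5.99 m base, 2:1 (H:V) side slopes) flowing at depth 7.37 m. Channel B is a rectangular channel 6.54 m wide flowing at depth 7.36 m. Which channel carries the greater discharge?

Channel A: With bottom width b = 5.99 m and side slope z = 2: A = (b + zy)y = (5.99 + 2×7.37)×7.37 = 152.8 m²; P = b + 2y√(1+z²) = 5.99 + 2×7.37×2.236 = 38.95 m. Hydraulic radius R = A/P = 152.8/38.95 = 3.923 m. Q_A = (1/0.017)·152.8·3.923^(2/3)·√0.0067 = 1830 m³/s.
Channel B: Flow area A = b·y = 6.54 × 7.36 = 48.13 m². Wetted perimeter P = b + 2y = 6.54 + 2×7.36 = 21.26 m. Hydraulic radius R = A/P = 48.13/21.26 = 2.264 m. Q_B = (1/0.017)·48.13·2.264^(2/3)·√0.0067 = 399.6 m³/s.
Q_A = 1830 m³/s vs Q_B = 399.6 m³/s, so channel A carries more.

channel A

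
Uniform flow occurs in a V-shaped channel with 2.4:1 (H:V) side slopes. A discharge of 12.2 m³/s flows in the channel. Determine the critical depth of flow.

At critical depth, Q² T / (g A³) = 1, i.e. A³/T = Q²/g = 12.2²/9.81 = 15.17.
At y = 1.11 m: A³/T = 4.853 — too small.
At y = 1.77 m: A³/T = 50.03 — too large.
At y = 1.39 m: A³/T = 14.94 — ≈ 15.17.

y_c = 1.39 m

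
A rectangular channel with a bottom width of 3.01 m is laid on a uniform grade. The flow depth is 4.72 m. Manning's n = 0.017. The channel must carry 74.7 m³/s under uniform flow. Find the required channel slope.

Flow area A = b·y = 3.01 × 4.72 = 14.21 m². Wetted perimeter P = b + 2y = 3.01 + 2×4.72 = 12.45 m.
Hydraulic radius R = A/P = 14.21/12.45 = 1.141 m.
From Manning's equation, S = [nQ / (1 A R^(2/3))]² = [0.017 × 74.7 / (1 × 14.21 × 1.141^(2/3))]² = 0.0067.

S = 0.0067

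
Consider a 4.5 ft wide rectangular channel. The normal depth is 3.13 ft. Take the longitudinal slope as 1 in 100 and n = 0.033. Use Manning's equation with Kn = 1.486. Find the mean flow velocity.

Flow area A = b·y = 4.5 × 3.13 = 14.08 ft². Wetted perimeter P = b + 2y = 4.5 + 2×3.13 = 10.76 ft.
Hydraulic radius R = A/P = 14.08/10.76 = 1.309 ft.
From Manning's equation, V = (1.486/n) R^(2/3) S^(1/2) = (1.486/0.033) × 1.309^(2/3) × 0.01^(1/2) = 5.39 ft/s.

V = 5.39 ft/s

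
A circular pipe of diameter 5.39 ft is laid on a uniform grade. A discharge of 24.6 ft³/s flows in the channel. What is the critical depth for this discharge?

y_c = 1.34 ft

At critical depth, Q² T / (g A³) = 1, i.e. A³/T = Q²/g = 24.6²/32.2 = 18.79.
Trying y = 1.46 ft: A³/T = 25.98 — over.
Trying y = 0.923 ft: A³/T = 4.325 — short.
Trying y = 1.34 ft: A³/T = 18.61 — ≈ 18.79.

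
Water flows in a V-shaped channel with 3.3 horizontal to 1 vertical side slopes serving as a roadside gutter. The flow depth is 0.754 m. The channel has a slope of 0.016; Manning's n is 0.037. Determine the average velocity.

V = 1.73 m/s

For a triangular section with side slope z = 3.3: A = zy² = 3.3×0.754² = 1.876 m²; P = 2y√(1+z²) = 2×0.754×3.448 = 5.2 m.
Hydraulic radius R = A/P = 1.876/5.2 = 0.3608 m.
From Manning's equation, V = (1/n) R^(2/3) S^(1/2) = (1/0.037) × 0.3608^(2/3) × 0.016^(1/2) = 1.73 m/s.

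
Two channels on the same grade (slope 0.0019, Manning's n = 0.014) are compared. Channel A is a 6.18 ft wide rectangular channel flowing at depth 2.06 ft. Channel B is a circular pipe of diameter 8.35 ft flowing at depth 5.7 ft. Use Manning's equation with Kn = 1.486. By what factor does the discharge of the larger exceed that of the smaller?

4.94

Channel A: Flow area A = b·y = 6.18 × 2.06 = 12.73 ft². Wetted perimeter P = b + 2y = 6.18 + 2×2.06 = 10.3 ft. Hydraulic radius R = A/P = 12.73/10.3 = 1.236 ft. Q_A = (1.486/0.014)·12.73·1.236^(2/3)·√0.0019 = 67.84 ft³/s.
Channel B: For a circular section of diameter D = 8.35 ft at depth y = 5.7 ft, the central angle is θ = 2 arccos(1 − 2y/D) = 3.889 rad. Then A = (D²/8)(θ − sin θ) = 39.82 ft² and P = Dθ/2 = 16.24 ft. Hydraulic radius R = A/P = 39.82/16.24 = 2.452 ft. Q_B = (1.486/0.014)·39.82·2.452^(2/3)·√0.0019 = 335.1 ft³/s.
The larger discharge is 335.1 ft³/s and the smaller is 67.84 ft³/s; the ratio is 4.94.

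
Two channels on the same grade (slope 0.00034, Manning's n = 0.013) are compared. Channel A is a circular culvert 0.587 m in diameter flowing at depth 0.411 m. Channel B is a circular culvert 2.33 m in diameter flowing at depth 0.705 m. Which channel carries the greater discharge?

Channel A: For a circular section of diameter D = 0.587 m at depth y = 0.411 m, the central angle is θ = 2 arccos(1 − 2y/D) = 3.965 rad. Then A = (D²/8)(θ − sin θ) = 0.2024 m² and P = Dθ/2 = 1.164 m. Hydraulic radius R = A/P = 0.2024/1.164 = 0.1739 m. Q_A = (1/0.013)·0.2024·0.1739^(2/3)·√0.00034 = 0.08944 m³/s.
Channel B: For a circular section of diameter D = 2.33 m at depth y = 0.705 m, the central angle is θ = 2 arccos(1 − 2y/D) = 2.33 rad. Then A = (D²/8)(θ − sin θ) = 1.089 m² and P = Dθ/2 = 2.714 m. Hydraulic radius R = A/P = 1.089/2.714 = 0.4011 m. Q_B = (1/0.013)·1.089·0.4011^(2/3)·√0.00034 = 0.8398 m³/s.
Q_A = 0.08944 m³/s vs Q_B = 0.8398 m³/s, so channel B carries more.

channel B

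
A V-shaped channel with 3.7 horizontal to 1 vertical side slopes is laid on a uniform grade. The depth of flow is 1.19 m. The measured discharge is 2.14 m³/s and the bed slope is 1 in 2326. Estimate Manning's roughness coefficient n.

n = 0.0351

For a triangular section with side slope z = 3.7: A = zy² = 3.7×1.19² = 5.24 m²; P = 2y√(1+z²) = 2×1.19×3.833 = 9.122 m.
Hydraulic radius R = A/P = 5.24/9.122 = 0.5744 m.
Rearranging Manning's equation: n = (1/Q) A R^(2/3) S^(1/2) = (1/2.14) × 5.24 × 0.5744^(2/3) × √0.0004299 = 0.0351.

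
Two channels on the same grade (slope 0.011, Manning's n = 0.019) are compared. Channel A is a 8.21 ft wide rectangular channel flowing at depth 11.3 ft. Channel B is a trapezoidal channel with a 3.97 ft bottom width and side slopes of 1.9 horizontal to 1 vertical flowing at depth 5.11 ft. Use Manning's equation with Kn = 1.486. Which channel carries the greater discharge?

Channel A: Flow area A = b·y = 8.21 × 11.3 = 92.77 ft². Wetted perimeter P = b + 2y = 8.21 + 2×11.3 = 30.81 ft. Hydraulic radius R = A/P = 92.77/30.81 = 3.011 ft. Q_A = (1.486/0.019)·92.77·3.011^(2/3)·√0.011 = 1587 ft³/s.
Channel B: With bottom width b = 3.97 ft and side slope z = 1.9: A = (b + zy)y = (3.97 + 1.9×5.11)×5.11 = 69.9 ft²; P = b + 2y√(1+z²) = 3.97 + 2×5.11×2.147 = 25.91 ft. Hydraulic radius R = A/P = 69.9/25.91 = 2.697 ft. Q_B = (1.486/0.019)·69.9·2.697^(2/3)·√0.011 = 1111 ft³/s.
Q_A = 1587 ft³/s vs Q_B = 1111 ft³/s, so channel A carries more.

channel A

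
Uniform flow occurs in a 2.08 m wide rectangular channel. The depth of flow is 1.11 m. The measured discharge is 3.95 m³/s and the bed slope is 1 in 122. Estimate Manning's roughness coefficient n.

n = 0.035

Flow area A = b·y = 2.08 × 1.11 = 2.309 m². Wetted perimeter P = b + 2y = 2.08 + 2×1.11 = 4.3 m.
Hydraulic radius R = A/P = 2.309/4.3 = 0.5369 m.
Rearranging Manning's equation: n = (1/Q) A R^(2/3) S^(1/2) = (1/3.95) × 2.309 × 0.5369^(2/3) × √0.008197 = 0.035.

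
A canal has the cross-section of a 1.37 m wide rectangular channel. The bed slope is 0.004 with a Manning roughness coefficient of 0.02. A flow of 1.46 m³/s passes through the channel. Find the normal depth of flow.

Manning's equation rearranged: A R^(2/3) = nQ / (1·√S) = 0.02 × 1.46 / (√0.004) = 0.4617.
Try y = 0.826 m: A R^(2/3) = 0.5879 — over.
Try y = 0.535 m: A R^(2/3) = 0.3287 — short.
Try y = 0.688 m: A R^(2/3) = 0.4621 — close enough.

y_n = 0.688 m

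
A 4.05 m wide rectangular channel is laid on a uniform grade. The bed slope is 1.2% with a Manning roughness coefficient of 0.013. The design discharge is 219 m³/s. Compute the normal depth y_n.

y_n = 5.02 m

Manning's equation rearranged: A R^(2/3) = nQ / (1·√S) = 0.013 × 219 / (√0.012) = 25.99.
Trying y = 4.22 m: A R^(2/3) = 21.07 — short.
Trying y = 6.2 m: A R^(2/3) = 33.29 — over.
Trying y = 5.02 m: A R^(2/3) = 25.96 — ≈ 25.99.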